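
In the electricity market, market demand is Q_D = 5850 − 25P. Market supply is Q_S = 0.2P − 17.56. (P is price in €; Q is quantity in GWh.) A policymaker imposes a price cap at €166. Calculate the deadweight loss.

In inverse form: demand P = 234 − 0.04Q, supply P = 87.8 + 5Q.
Competitive equilibrium: 234 − 0.04Q = 87.8 + 5Q → Q* = 29.0079, P* = 232.8397.
At the ceiling P = 166, quantity supplied = (166 − 87.8)/5 = 15.64.
Willingness to pay at Q' = 15.64: 234 − 0.04·15.64 = 233.3744.
ΔQ = 29.0079 − 15.64 = 13.3679; wedge = 233.3744 − 166 = 67.3744.
Deadweight loss = ½ × 13.3679 × 67.3744 = €450.33.

€450.33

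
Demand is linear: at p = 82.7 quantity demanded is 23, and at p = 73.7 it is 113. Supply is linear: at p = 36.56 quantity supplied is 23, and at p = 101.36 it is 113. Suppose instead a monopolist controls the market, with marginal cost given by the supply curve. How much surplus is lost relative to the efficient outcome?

30.44

Demand slope = (73.7 − 82.7)/(113 − 23) = −0.1, so p = 85 − 0.1q.
Supply slope = (101.36 − 36.56)/(113 − 23) = 0.72, so p = 20 + 0.72q.
Competitive equilibrium: 85 − 0.1q = 20 + 0.72q → q* = 79.2683, p* = 77.0732.
Marginal revenue: MR = 85 − 0.2q. Set MR = MC: 85 − 0.2q = 20 + 0.72q → q_m = 70.6522.
Price p_m = 85 − 0.1·70.6522 = 77.9348; MC(q_m) = 20 + 0.72·70.6522 = 70.8696.
Competitive q* = 79.2683, so Δq = 8.6161; wedge = 77.9348 − 70.8696 = 7.0652.
DWL = ½ × 8.6161 × 7.0652 = 30.44.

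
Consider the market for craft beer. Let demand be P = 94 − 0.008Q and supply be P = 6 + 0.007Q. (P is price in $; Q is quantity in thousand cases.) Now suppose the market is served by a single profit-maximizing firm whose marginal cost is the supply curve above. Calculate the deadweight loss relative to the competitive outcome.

$31229.74 thousand

Competitive equilibrium: 94 − 0.008Q = 6 + 0.007Q → Q* = 5866.66667, P* = 47.06667.
Marginal revenue: MR = 94 − 0.016Q. Set MR = MC: 94 − 0.016Q = 6 + 0.007Q → Q_m = 3826.08696.
Price P_m = 94 − 0.008·3826.08696 = 63.3913; MC(Q_m) = 6 + 0.007·3826.08696 = 32.78261.
Competitive Q* = 5866.66667, so ΔQ = 2040.57971; wedge = 63.3913 − 32.78261 = 30.60869.
DWL = ½ × 2040.57971 × 30.60869 = $31229.74 thousand.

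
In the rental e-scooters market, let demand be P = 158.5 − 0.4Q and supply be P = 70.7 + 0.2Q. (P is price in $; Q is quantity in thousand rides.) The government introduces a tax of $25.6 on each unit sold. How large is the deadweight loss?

$546.13 thousand

Competitive equilibrium: 158.5 − 0.4Q = 70.7 + 0.2Q → Q* = 146.3333, P* = 99.9667.
With the tax, the buyer price exceeds the seller price by 25.6: (158.5 − 0.4Q) − (70.7 + 0.2Q) = 25.6 → Q' = 103.6667.
ΔQ = 146.3333 − 103.6667 = 42.6666; the wedge equals the tax, 25.6.
The triangle = ½ × 42.6666 × 25.6 = $546.13 thousand.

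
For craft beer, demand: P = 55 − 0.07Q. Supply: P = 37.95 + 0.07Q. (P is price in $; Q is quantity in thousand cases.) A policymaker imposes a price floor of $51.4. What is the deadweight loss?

Competitive equilibrium: 55 − 0.07Q = 37.95 + 0.07Q → Q* = 121.7857, P* = 46.475.
At the floor P = 51.4, quantity demanded = (55 − 51.4)/0.07 = 51.4286.
Sellers' marginal cost at Q' = 51.4286: 37.95 + 0.07·51.4286 = 41.55.
ΔQ = 121.7857 − 51.4286 = 70.3571; wedge = 51.4 − 41.55 = 9.85.
DWL = ½ × 70.3571 × 9.85 = $346.51 thousand.

$346.51 thousand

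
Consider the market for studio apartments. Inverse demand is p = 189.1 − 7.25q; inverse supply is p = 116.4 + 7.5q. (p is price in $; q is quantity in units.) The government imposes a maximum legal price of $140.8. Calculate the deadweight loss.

$20.70

Competitive equilibrium: 189.1 − 7.25q = 116.4 + 7.5q → q* = 4.9288, p* = 153.3661.
At the ceiling p = 140.8, quantity supplied = (140.8 − 116.4)/7.5 = 3.2533.
Willingness to pay at q' = 3.2533: 189.1 − 7.25·3.2533 = 165.5136.
Δq = 4.9288 − 3.2533 = 1.6755; wedge = 165.5136 − 140.8 = 24.7136.
Deadweight loss = ½ × 1.6755 × 24.7136 = $20.70.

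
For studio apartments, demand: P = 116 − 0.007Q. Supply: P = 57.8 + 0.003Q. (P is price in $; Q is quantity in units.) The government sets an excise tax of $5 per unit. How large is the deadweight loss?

$1250

Competitive equilibrium: 116 − 0.007Q = 57.8 + 0.003Q → Q* = 5820, P* = 75.26.
With the tax, the buyer price exceeds the seller price by 5: (116 − 0.007Q) − (57.8 + 0.003Q) = 5 → Q' = 5320.
ΔQ = 5820 − 5320 = 500; the wedge equals the tax, 5.
Deadweight loss = ½ × 500 × 5 = $1250.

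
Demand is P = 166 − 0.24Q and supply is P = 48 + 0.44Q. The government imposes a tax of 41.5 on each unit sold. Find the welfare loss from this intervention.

Competitive equilibrium: 166 − 0.24Q = 48 + 0.44Q → Q* = 173.5294, P* = 124.3529.
With the tax, the buyer price exceeds the seller price by 41.5: (166 − 0.24Q) − (48 + 0.44Q) = 41.5 → Q' = 112.5.
ΔQ = 173.5294 − 112.5 = 61.0294; the wedge equals the tax, 41.5.
The triangle = ½ × 61.0294 × 41.5 = 1266.36.

1266.36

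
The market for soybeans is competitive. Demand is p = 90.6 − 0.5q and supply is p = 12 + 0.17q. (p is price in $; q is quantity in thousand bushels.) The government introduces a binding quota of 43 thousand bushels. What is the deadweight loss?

Competitive equilibrium: 90.6 − 0.5q = 12 + 0.17q → q* = 117.3134, p* = 31.9433.
At q = 43: demand price = 90.6 − 0.5·43 = 69.1; supply price = 12 + 0.17·43 = 19.31.
Δq = 117.3134 − 43 = 74.3134; wedge = 69.1 − 19.31 = 49.79.
Welfare loss = ½ × 74.3134 × 49.79 = $1850.03 thousand.

$1850.03 thousand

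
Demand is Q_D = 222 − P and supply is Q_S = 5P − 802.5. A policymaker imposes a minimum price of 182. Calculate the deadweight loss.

75.94

In inverse form: demand P = 222 − Q, supply P = 160.5 + 0.2Q.
Competitive equilibrium: 222 − Q = 160.5 + 0.2Q → Q* = 51.25, P* = 170.75.
At the floor P = 182, quantity demanded = (222 − 182)/1 = 40.
Sellers' marginal cost at Q' = 40: 160.5 + 0.2·40 = 168.5.
ΔQ = 51.25 − 40 = 11.25; wedge = 182 − 168.5 = 13.5.
DWL = ½ × 11.25 × 13.5 = 75.94.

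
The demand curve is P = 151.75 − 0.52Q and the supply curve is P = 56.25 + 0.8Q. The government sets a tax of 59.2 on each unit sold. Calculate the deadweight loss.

Competitive equilibrium: 151.75 − 0.52Q = 56.25 + 0.8Q → Q* = 72.3485, P* = 114.1288.
With the tax, the buyer price exceeds the seller price by 59.2: (151.75 − 0.52Q) − (56.25 + 0.8Q) = 59.2 → Q' = 27.5.
ΔQ = 72.3485 − 27.5 = 44.8485; the wedge equals the tax, 59.2.
Deadweight loss = ½ × 44.8485 × 59.2 = 1327.52.

1327.52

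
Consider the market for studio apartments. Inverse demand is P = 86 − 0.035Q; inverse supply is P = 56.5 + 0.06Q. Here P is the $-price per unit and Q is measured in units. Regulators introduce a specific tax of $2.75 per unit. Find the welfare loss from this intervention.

Competitive equilibrium: 86 − 0.035Q = 56.5 + 0.06Q → Q* = 310.5263, P* = 75.1316.
With the tax, the buyer price exceeds the seller price by 2.75: (86 − 0.035Q) − (56.5 + 0.06Q) = 2.75 → Q' = 281.5789.
ΔQ = 310.5263 − 281.5789 = 28.9474; the wedge equals the tax, 2.75.
Welfare loss = ½ × 28.9474 × 2.75 = $39.80.

$39.80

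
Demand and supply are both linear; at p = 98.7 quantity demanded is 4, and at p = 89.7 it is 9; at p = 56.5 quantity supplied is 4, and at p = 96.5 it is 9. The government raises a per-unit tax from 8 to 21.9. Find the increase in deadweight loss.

21.20

Demand slope = (89.7 − 98.7)/(9 − 4) = −1.8, so p = 105.9 − 1.8q.
Supply slope = (96.5 − 56.5)/(9 − 4) = 8, so p = 24.5 + 8q.
Competitive equilibrium: 105.9 − 1.8q = 24.5 + 8q → q* = 8.3061, p* = 90.949.
For a per-unit tax t: Δq = t/9.8, so DWL = ½·t·(t/9.8) = t²/19.6.
At t = 8: DWL = 3.2653. At t = 21.9: DWL = 24.4699.
Increase = 24.4699 − 3.2653 = 21.20.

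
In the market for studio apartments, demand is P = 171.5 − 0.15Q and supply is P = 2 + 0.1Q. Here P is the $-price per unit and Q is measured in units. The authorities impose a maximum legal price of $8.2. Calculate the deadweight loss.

$47432

Competitive equilibrium: 171.5 − 0.15Q = 2 + 0.1Q → Q* = 678, P* = 69.8.
At the ceiling P = 8.2, quantity supplied = (8.2 − 2)/0.1 = 62.
Willingness to pay at Q' = 62: 171.5 − 0.15·62 = 162.2.
ΔQ = 678 − 62 = 616; wedge = 162.2 − 8.2 = 154.
The triangle = ½ × 616 × 154 = $47432.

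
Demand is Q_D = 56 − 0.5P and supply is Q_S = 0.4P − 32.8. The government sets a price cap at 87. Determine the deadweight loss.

In inverse form: demand P = 112 − 2Q, supply P = 82 + 2.5Q.
Competitive equilibrium: 112 − 2Q = 82 + 2.5Q → Q* = 6.6667, P* = 98.6667.
At the ceiling P = 87, quantity supplied = (87 − 82)/2.5 = 2.
Willingness to pay at Q' = 2: 112 − 2·2 = 108.
ΔQ = 6.6667 − 2 = 4.6667; wedge = 108 − 87 = 21.
The triangle = ½ × 4.6667 × 21 = 49.

49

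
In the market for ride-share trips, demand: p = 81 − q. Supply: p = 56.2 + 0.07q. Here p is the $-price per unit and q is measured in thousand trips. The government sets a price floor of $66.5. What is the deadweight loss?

$40.29 thousand

Competitive equilibrium: 81 − q = 56.2 + 0.07q → q* = 23.1776, p* = 57.8224.
At the floor p = 66.5, quantity demanded = (81 − 66.5)/1 = 14.5.
Sellers' marginal cost at q' = 14.5: 56.2 + 0.07·14.5 = 57.215.
Δq = 23.1776 − 14.5 = 8.6776; wedge = 66.5 − 57.215 = 9.285.
Deadweight loss = ½ × 8.6776 × 9.285 = $40.29 thousand.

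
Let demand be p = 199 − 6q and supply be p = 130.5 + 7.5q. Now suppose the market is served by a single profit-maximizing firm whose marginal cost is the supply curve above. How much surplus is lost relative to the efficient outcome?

16.45

Competitive equilibrium: 199 − 6q = 130.5 + 7.5q → q* = 5.0741, p* = 168.5556.
Marginal revenue: MR = 199 − 12q. Set MR = MC: 199 − 12q = 130.5 + 7.5q → q_m = 3.5128.
Price p_m = 199 − 6·3.5128 = 177.9232; MC(q_m) = 130.5 + 7.5·3.5128 = 156.846.
Competitive q* = 5.0741, so Δq = 1.5613; wedge = 177.9232 − 156.846 = 21.0772.
The triangle = ½ × 1.5613 × 21.0772 = 16.45.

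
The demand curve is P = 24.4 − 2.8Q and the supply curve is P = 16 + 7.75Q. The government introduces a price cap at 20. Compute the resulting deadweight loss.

Competitive equilibrium: 24.4 − 2.8Q = 16 + 7.75Q → Q* = 0.7962, P* = 22.1706.
At the ceiling P = 20, quantity supplied = (20 − 16)/7.75 = 0.5161.
Willingness to pay at Q' = 0.5161: 24.4 − 2.8·0.5161 = 22.9549.
ΔQ = 0.7962 − 0.5161 = 0.2801; wedge = 22.9549 − 20 = 2.9549.
DWL = ½ × 0.2801 × 2.9549 = 0.41.

0.41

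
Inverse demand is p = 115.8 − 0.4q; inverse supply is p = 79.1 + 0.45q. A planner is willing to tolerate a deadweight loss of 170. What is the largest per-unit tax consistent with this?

17

Competitive equilibrium: 115.8 − 0.4q = 79.1 + 0.45q → q* = 43.1765, p* = 98.5294.
A tax t gives Δq = t/0.85 and wedge t, so DWL = t²/1.7.
t²/1.7 = 170 → t² = 289 → t = 17.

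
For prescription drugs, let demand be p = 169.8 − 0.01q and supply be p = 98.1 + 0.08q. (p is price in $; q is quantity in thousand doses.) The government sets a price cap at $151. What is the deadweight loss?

Competitive equilibrium: 169.8 − 0.01q = 98.1 + 0.08q → q* = 796.6667, p* = 161.8333.
At the ceiling p = 151, quantity supplied = (151 − 98.1)/0.08 = 661.25.
Willingness to pay at q' = 661.25: 169.8 − 0.01·661.25 = 163.1875.
Δq = 796.6667 − 661.25 = 135.4167; wedge = 163.1875 − 151 = 12.1875.
Deadweight loss = ½ × 135.4167 × 12.1875 = $825.20 thousand.

$825.20 thousand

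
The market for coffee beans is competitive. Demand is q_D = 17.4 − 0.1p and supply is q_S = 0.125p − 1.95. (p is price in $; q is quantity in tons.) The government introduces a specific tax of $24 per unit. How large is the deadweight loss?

$16

In inverse form: demand p = 174 − 10q, supply p = 15.6 + 8q.
Competitive equilibrium: 174 − 10q = 15.6 + 8q → q* = 8.8, p* = 86.
With the tax, the buyer price exceeds the seller price by 24: (174 − 10q) − (15.6 + 8q) = 24 → q' = 7.4667.
Δq = 8.8 − 7.4667 = 1.3333; the wedge equals the tax, 24.
The triangle = ½ × 1.3333 × 24 = $16.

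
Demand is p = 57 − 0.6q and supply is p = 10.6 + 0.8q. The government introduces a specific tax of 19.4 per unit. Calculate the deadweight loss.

134.41

Competitive equilibrium: 57 − 0.6q = 10.6 + 0.8q → q* = 33.1429, p* = 37.1143.
With the tax, the buyer price exceeds the seller price by 19.4: (57 − 0.6q) − (10.6 + 0.8q) = 19.4 → q' = 19.2857.
Δq = 33.1429 − 19.2857 = 13.8572; the wedge equals the tax, 19.4.
Welfare loss = ½ × 13.8572 × 19.4 = 134.41.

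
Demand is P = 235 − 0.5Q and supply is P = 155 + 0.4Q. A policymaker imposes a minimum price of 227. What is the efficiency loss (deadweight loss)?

Competitive equilibrium: 235 − 0.5Q = 155 + 0.4Q → Q* = 88.8889, P* = 190.5556.
At the floor P = 227, quantity demanded = (235 − 227)/0.5 = 16.
Sellers' marginal cost at Q' = 16: 155 + 0.4·16 = 161.4.
ΔQ = 88.8889 − 16 = 72.8889; wedge = 227 − 161.4 = 65.6.
Welfare loss = ½ × 72.8889 × 65.6 = 2390.76.

2390.76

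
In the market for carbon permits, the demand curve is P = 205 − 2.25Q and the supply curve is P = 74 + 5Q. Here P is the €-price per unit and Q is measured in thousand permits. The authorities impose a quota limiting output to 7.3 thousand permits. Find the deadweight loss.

Competitive equilibrium: 205 − 2.25Q = 74 + 5Q → Q* = 18.069, P* = 164.3448.
At Q = 7.3: demand price = 205 − 2.25·7.3 = 188.575; supply price = 74 + 5·7.3 = 110.5.
ΔQ = 18.069 − 7.3 = 10.769; wedge = 188.575 − 110.5 = 78.075.
Welfare loss = ½ × 10.769 × 78.075 = €420.39 thousand.

€420.39 thousand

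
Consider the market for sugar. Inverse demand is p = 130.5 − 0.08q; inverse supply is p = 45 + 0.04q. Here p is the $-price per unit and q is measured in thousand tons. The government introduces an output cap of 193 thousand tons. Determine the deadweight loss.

Competitive equilibrium: 130.5 − 0.08q = 45 + 0.04q → q* = 712.5, p* = 73.5.
At q = 193: demand price = 130.5 − 0.08·193 = 115.06; supply price = 45 + 0.04·193 = 52.72.
Δq = 712.5 − 193 = 519.5; wedge = 115.06 − 52.72 = 62.34.
Deadweight loss = ½ × 519.5 × 62.34 = $16192.815 thousand.

$16192.815 thousand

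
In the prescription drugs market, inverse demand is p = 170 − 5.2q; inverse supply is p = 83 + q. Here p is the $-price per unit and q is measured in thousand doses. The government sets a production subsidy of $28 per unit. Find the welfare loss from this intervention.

$63.23 thousand

Competitive equilibrium: 170 − 5.2q = 83 + q → q* = 14.0323, p* = 97.0323.
The subsidy lowers effective supply by 28: p = 55 + q.
New quantity: 170 − 5.2q = 55 + q → q' = 18.5484.
Overproduction Δq = 18.5484 − 14.0323 = 4.5161; wedge = subsidy = 28.
The triangle = ½ × 4.5161 × 28 = $63.23 thousand.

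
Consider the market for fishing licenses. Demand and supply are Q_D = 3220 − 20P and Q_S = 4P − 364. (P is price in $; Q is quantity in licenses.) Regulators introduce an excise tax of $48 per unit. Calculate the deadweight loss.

$3840

In inverse form: demand P = 161 − 0.05Q, supply P = 91 + 0.25Q.
Competitive equilibrium: 161 − 0.05Q = 91 + 0.25Q → Q* = 233.3333, P* = 149.3333.
With the tax, the buyer price exceeds the seller price by 48: (161 − 0.05Q) − (91 + 0.25Q) = 48 → Q' = 73.3333.
ΔQ = 233.3333 − 73.3333 = 160; the wedge equals the tax, 48.
DWL = ½ × 160 × 48 = $3840.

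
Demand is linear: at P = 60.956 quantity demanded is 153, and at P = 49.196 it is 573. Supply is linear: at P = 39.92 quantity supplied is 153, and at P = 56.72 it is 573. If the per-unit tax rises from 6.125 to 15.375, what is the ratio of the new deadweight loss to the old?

6.301

Demand slope = (49.196 − 60.956)/(573 − 153) = −0.028, so P = 65.24 − 0.028Q.
Supply slope = (56.72 − 39.92)/(573 − 153) = 0.04, so P = 33.8 + 0.04Q.
Competitive equilibrium: 65.24 − 0.028Q = 33.8 + 0.04Q → Q* = 462.3529, P* = 52.2941.
For a per-unit tax t: ΔQ = t/0.068, so DWL = ½·t·(t/0.068) = t²/0.136.
At t = 6.125: DWL = 275.850. At t = 15.375: DWL = 1738.166.
Ratio = (15.375/6.125)² = 6.301.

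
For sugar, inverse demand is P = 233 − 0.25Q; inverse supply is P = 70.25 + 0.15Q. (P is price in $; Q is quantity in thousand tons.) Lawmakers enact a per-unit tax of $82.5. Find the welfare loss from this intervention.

$8507.81 thousand

Competitive equilibrium: 233 − 0.25Q = 70.25 + 0.15Q → Q* = 406.875, P* = 131.2813.
With the tax, the buyer price exceeds the seller price by 82.5: (233 − 0.25Q) − (70.25 + 0.15Q) = 82.5 → Q' = 200.625.
ΔQ = 406.875 − 200.625 = 206.25; the wedge equals the tax, 82.5.
Deadweight loss = ½ × 206.25 × 82.5 = $8507.81 thousand.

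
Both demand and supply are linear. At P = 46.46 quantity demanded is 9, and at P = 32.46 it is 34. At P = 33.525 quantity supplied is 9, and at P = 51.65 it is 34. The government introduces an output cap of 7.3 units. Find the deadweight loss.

Demand slope = (32.46 − 46.46)/(34 − 9) = −0.56, so P = 51.5 − 0.56Q.
Supply slope = (51.65 − 33.525)/(34 − 9) = 0.725, so P = 27 + 0.725Q.
Competitive equilibrium: 51.5 − 0.56Q = 27 + 0.725Q → Q* = 19.0661, P* = 40.823.
At Q = 7.3: demand price = 51.5 − 0.56·7.3 = 47.412; supply price = 27 + 0.725·7.3 = 32.2925.
ΔQ = 19.0661 − 7.3 = 11.7661; wedge = 47.412 − 32.2925 = 15.1195.
The triangle = ½ × 11.7661 × 15.1195 = 88.95.

88.95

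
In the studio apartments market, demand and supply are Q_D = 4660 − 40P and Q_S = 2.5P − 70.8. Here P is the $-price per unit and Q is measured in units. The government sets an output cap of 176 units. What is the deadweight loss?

In inverse form: demand P = 116.5 − 0.025Q, supply P = 28.32 + 0.4Q.
Competitive equilibrium: 116.5 − 0.025Q = 28.32 + 0.4Q → Q* = 207.4824, P* = 111.3129.
At Q = 176: demand price = 116.5 − 0.025·176 = 112.1; supply price = 28.32 + 0.4·176 = 98.72.
ΔQ = 207.4824 − 176 = 31.4824; wedge = 112.1 − 98.72 = 13.38.
Deadweight loss = ½ × 31.4824 × 13.38 = $210.62.

$210.62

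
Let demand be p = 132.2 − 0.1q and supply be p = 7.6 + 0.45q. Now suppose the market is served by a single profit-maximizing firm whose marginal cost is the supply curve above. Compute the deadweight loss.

Competitive equilibrium: 132.2 − 0.1q = 7.6 + 0.45q → q* = 226.54545, p* = 109.54545.
Marginal revenue: MR = 132.2 − 0.2q. Set MR = MC: 132.2 − 0.2q = 7.6 + 0.45q → q_m = 191.69231.
Price p_m = 132.2 − 0.1·191.69231 = 113.03077; MC(q_m) = 7.6 + 0.45·191.69231 = 93.86154.
Competitive q* = 226.54545, so Δq = 34.85314; wedge = 113.03077 − 93.86154 = 19.16923.
DWL = ½ × 34.85314 × 19.16923 = 334.05.

334.05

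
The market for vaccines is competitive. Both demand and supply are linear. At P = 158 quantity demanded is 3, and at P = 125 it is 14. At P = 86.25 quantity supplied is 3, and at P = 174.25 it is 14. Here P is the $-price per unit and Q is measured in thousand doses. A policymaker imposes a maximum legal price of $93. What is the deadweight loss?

$177.38 thousand

Demand slope = (125 − 158)/(14 − 3) = −3, so P = 167 − 3Q.
Supply slope = (174.25 − 86.25)/(14 − 3) = 8, so P = 62.25 + 8Q.
Competitive equilibrium: 167 − 3Q = 62.25 + 8Q → Q* = 9.5227, P* = 138.4318.
At the ceiling P = 93, quantity supplied = (93 − 62.25)/8 = 3.8438.
Willingness to pay at Q' = 3.8438: 167 − 3·3.8438 = 155.4686.
ΔQ = 9.5227 − 3.8438 = 5.6789; wedge = 155.4686 − 93 = 62.4686.
Welfare loss = ½ × 5.6789 × 62.4686 = $177.38 thousand.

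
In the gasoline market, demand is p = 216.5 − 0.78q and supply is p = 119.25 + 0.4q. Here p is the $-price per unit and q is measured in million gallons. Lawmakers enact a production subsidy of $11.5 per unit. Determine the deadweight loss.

$56.04 million

Competitive equilibrium: 216.5 − 0.78q = 119.25 + 0.4q → q* = 82.4153, p* = 152.2161.
The subsidy lowers effective supply by 11.5: p = 107.75 + 0.4q.
New quantity: 216.5 − 0.78q = 107.75 + 0.4q → q' = 92.161.
Overproduction Δq = 92.161 − 82.4153 = 9.7457; wedge = subsidy = 11.5.
Deadweight loss = ½ × 9.7457 × 11.5 = $56.04 million.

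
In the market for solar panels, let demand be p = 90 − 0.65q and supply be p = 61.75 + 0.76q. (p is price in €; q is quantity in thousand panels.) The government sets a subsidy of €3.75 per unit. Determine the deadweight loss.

€4.99 thousand

Competitive equilibrium: 90 − 0.65q = 61.75 + 0.76q → q* = 20.0355, p* = 76.977.
The subsidy lowers effective supply by 3.75: p = 58 + 0.76q.
New quantity: 90 − 0.65q = 58 + 0.76q → q' = 22.695.
Overproduction Δq = 22.695 − 20.0355 = 2.6595; wedge = subsidy = 3.75.
DWL = ½ × 2.6595 × 3.75 = €4.99 thousand.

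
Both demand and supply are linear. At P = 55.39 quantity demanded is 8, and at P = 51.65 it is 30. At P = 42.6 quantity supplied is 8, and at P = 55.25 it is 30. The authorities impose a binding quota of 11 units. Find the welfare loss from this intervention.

Demand slope = (51.65 − 55.39)/(30 − 8) = −0.17, so P = 56.75 − 0.17Q.
Supply slope = (55.25 − 42.6)/(30 − 8) = 0.575, so P = 38 + 0.575Q.
Competitive equilibrium: 56.75 − 0.17Q = 38 + 0.575Q → Q* = 25.1678, P* = 52.4715.
At Q = 11: demand price = 56.75 − 0.17·11 = 54.88; supply price = 38 + 0.575·11 = 44.325.
ΔQ = 25.1678 − 11 = 14.1678; wedge = 54.88 − 44.325 = 10.555.
The triangle = ½ × 14.1678 × 10.555 = 74.77.

74.77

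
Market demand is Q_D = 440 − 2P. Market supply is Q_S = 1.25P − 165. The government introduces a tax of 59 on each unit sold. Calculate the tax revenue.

In inverse form: demand P = 220 − 0.5Q, supply P = 132 + 0.8Q.
Competitive equilibrium: 220 − 0.5Q = 132 + 0.8Q → Q* = 67.6923, P* = 186.1538.
With the tax, the buyer price exceeds the seller price by 59: (220 − 0.5Q) − (132 + 0.8Q) = 59 → Q' = 22.3077.
Tax revenue = 59 × 22.3077 = 1316.15.

1316.15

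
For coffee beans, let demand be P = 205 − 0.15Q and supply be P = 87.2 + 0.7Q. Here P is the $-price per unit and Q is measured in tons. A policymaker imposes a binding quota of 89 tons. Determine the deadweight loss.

$1045.07

Competitive equilibrium: 205 − 0.15Q = 87.2 + 0.7Q → Q* = 138.5882, P* = 184.2118.
At Q = 89: demand price = 205 − 0.15·89 = 191.65; supply price = 87.2 + 0.7·89 = 149.5.
ΔQ = 138.5882 − 89 = 49.5882; wedge = 191.65 − 149.5 = 42.15.
DWL = ½ × 49.5882 × 42.15 = $1045.07.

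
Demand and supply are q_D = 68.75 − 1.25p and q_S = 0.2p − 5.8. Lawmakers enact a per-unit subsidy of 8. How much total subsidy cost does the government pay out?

In inverse form: demand p = 55 − 0.8q, supply p = 29 + 5q.
Competitive equilibrium: 55 − 0.8q = 29 + 5q → q* = 4.4828, p* = 51.4138.
The subsidy lowers effective supply by 8: p = 21 + 5q.
New quantity: 55 − 0.8q = 21 + 5q → q' = 5.8621.
Total subsidy cost = 8 × 5.8621 = 46.90.

46.90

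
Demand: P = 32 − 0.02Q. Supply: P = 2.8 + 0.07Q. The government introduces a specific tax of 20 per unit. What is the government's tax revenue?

2044.44

Competitive equilibrium: 32 − 0.02Q = 2.8 + 0.07Q → Q* = 324.4444, P* = 25.5111.
With the tax, the buyer price exceeds the seller price by 20: (32 − 0.02Q) − (2.8 + 0.07Q) = 20 → Q' = 102.2222.
Tax revenue = 20 × 102.2222 = 2044.44.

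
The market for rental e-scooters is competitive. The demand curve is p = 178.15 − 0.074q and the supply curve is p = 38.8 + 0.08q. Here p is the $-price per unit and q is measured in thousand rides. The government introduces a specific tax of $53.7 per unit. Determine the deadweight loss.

Competitive equilibrium: 178.15 − 0.074q = 38.8 + 0.08q → q* = 904.8701, p* = 111.1896.
With the tax, the buyer price exceeds the seller price by 53.7: (178.15 − 0.074q) − (38.8 + 0.08q) = 53.7 → q' = 556.1688.
Δq = 904.8701 − 556.1688 = 348.7013; the wedge equals the tax, 53.7.
Welfare loss = ½ × 348.7013 × 53.7 = $9362.63 thousand.

$9362.63 thousand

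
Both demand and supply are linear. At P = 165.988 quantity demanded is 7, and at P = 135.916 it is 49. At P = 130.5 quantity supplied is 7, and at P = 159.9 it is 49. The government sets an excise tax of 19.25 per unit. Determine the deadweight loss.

130.85

Demand slope = (135.916 − 165.988)/(49 − 7) = −0.716, so P = 171 − 0.716Q.
Supply slope = (159.9 − 130.5)/(49 − 7) = 0.7, so P = 125.6 + 0.7Q.
Competitive equilibrium: 171 − 0.716Q = 125.6 + 0.7Q → Q* = 32.0621, P* = 148.0435.
With the tax, the buyer price exceeds the seller price by 19.25: (171 − 0.716Q) − (125.6 + 0.7Q) = 19.25 → Q' = 18.4675.
ΔQ = 32.0621 − 18.4675 = 13.5946; the wedge equals the tax, 19.25.
DWL = ½ × 13.5946 × 19.25 = 130.85.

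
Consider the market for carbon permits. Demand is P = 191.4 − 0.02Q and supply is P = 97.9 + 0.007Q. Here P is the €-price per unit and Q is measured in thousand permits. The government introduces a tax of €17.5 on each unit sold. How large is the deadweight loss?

Competitive equilibrium: 191.4 − 0.02Q = 97.9 + 0.007Q → Q* = 3462.963, P* = 122.1407.
With the tax, the buyer price exceeds the seller price by 17.5: (191.4 − 0.02Q) − (97.9 + 0.007Q) = 17.5 → Q' = 2814.8148.
ΔQ = 3462.963 − 2814.8148 = 648.1482; the wedge equals the tax, 17.5.
DWL = ½ × 648.1482 × 17.5 = €5671.30 thousand.

€5671.30 thousand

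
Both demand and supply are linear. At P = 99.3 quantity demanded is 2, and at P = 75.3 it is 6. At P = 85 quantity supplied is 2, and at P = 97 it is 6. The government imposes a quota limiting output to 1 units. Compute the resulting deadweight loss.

30.16

Demand slope = (75.3 − 99.3)/(6 − 2) = −6, so P = 111.3 − 6Q.
Supply slope = (97 − 85)/(6 − 2) = 3, so P = 79 + 3Q.
Competitive equilibrium: 111.3 − 6Q = 79 + 3Q → Q* = 3.5889, P* = 89.7667.
At Q = 1: demand price = 111.3 − 6·1 = 105.3; supply price = 79 + 3·1 = 82.
ΔQ = 3.5889 − 1 = 2.5889; wedge = 105.3 − 82 = 23.3.
DWL = ½ × 2.5889 × 23.3 = 30.16.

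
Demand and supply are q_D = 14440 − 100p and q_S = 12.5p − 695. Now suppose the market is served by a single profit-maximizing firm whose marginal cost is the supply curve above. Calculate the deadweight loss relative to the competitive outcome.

438.08

In inverse form: demand p = 144.4 − 0.01q, supply p = 55.6 + 0.08q.
Competitive equilibrium: 144.4 − 0.01q = 55.6 + 0.08q → q* = 986.6667, p* = 134.5333.
Marginal revenue: MR = 144.4 − 0.02q. Set MR = MC: 144.4 − 0.02q = 55.6 + 0.08q → q_m = 888.
Price p_m = 144.4 − 0.01·888 = 135.52; MC(q_m) = 55.6 + 0.08·888 = 126.64.
Competitive q* = 986.6667, so Δq = 98.6667; wedge = 135.52 − 126.64 = 8.88.
Welfare loss = ½ × 98.6667 × 8.88 = 438.08.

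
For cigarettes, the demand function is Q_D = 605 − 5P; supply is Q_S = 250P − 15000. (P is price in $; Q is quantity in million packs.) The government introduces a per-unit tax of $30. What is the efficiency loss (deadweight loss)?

$2205.88 million

In inverse form: demand P = 121 − 0.2Q, supply P = 60 + 0.004Q.
Competitive equilibrium: 121 − 0.2Q = 60 + 0.004Q → Q* = 299.0196, P* = 61.1961.
With the tax, the buyer price exceeds the seller price by 30: (121 − 0.2Q) − (60 + 0.004Q) = 30 → Q' = 151.9608.
ΔQ = 299.0196 − 151.9608 = 147.0588; the wedge equals the tax, 30.
DWL = ½ × 147.0588 × 30 = $2205.88 million.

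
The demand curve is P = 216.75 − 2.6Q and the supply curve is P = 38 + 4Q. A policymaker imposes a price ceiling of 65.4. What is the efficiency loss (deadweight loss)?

Competitive equilibrium: 216.75 − 2.6Q = 38 + 4Q → Q* = 27.0833, P* = 146.3333.
At the ceiling P = 65.4, quantity supplied = (65.4 − 38)/4 = 6.85.
Willingness to pay at Q' = 6.85: 216.75 − 2.6·6.85 = 198.94.
ΔQ = 27.0833 − 6.85 = 20.2333; wedge = 198.94 − 65.4 = 133.54.
Deadweight loss = ½ × 20.2333 × 133.54 = 1350.98.

1350.98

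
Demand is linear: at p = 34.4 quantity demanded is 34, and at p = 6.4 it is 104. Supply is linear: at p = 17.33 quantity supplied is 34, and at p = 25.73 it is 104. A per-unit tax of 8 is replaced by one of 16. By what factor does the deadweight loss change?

4

Demand slope = (6.4 − 34.4)/(104 − 34) = −0.4, so p = 48 − 0.4q.
Supply slope = (25.73 − 17.33)/(104 − 34) = 0.12, so p = 13.25 + 0.12q.
Competitive equilibrium: 48 − 0.4q = 13.25 + 0.12q → q* = 66.8269, p* = 21.2692.
For a per-unit tax t: Δq = t/0.52, so DWL = ½·t·(t/0.52) = t²/1.04.
At t = 8: DWL = 61.538. At t = 16: DWL = 246.154.
Ratio = (16/8)² = 4.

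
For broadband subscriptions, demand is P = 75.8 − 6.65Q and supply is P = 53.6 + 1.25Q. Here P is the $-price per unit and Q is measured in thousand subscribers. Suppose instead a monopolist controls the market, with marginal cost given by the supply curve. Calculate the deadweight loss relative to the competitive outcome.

Competitive equilibrium: 75.8 − 6.65Q = 53.6 + 1.25Q → Q* = 2.8101, P* = 57.1127.
Marginal revenue: MR = 75.8 − 13.3Q. Set MR = MC: 75.8 − 13.3Q = 53.6 + 1.25Q → Q_m = 1.5258.
Price P_m = 75.8 − 6.65·1.5258 = 65.6534; MC(Q_m) = 53.6 + 1.25·1.5258 = 55.5073.
Competitive Q* = 2.8101, so ΔQ = 1.2843; wedge = 65.6534 − 55.5073 = 10.1461.
Deadweight loss = ½ × 1.2843 × 10.1461 = $6.52 thousand.

$6.52 thousand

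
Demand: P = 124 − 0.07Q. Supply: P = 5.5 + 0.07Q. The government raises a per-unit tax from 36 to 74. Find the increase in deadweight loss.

14928.57

Competitive equilibrium: 124 − 0.07Q = 5.5 + 0.07Q → Q* = 846.4286, P* = 64.75.
For a per-unit tax t: ΔQ = t/0.14, so DWL = ½·t·(t/0.14) = t²/0.28.
At t = 36: DWL = 4628.571. At t = 74: DWL = 19557.143.
Increase = 19557.143 − 4628.571 = 14928.57.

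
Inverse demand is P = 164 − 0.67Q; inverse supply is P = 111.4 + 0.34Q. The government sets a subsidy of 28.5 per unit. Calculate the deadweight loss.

402.10

Competitive equilibrium: 164 − 0.67Q = 111.4 + 0.34Q → Q* = 52.0792, P* = 129.1069.
The subsidy lowers effective supply by 28.5: P = 82.9 + 0.34Q.
New quantity: 164 − 0.67Q = 82.9 + 0.34Q → Q' = 80.297.
Overproduction ΔQ = 80.297 − 52.0792 = 28.2178; wedge = subsidy = 28.5.
Deadweight loss = ½ × 28.2178 × 28.5 = 402.10.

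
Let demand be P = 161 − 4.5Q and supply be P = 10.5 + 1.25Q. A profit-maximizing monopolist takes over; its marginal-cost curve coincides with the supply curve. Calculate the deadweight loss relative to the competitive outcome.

Competitive equilibrium: 161 − 4.5Q = 10.5 + 1.25Q → Q* = 26.1739, P* = 43.2174.
Marginal revenue: MR = 161 − 9Q. Set MR = MC: 161 − 9Q = 10.5 + 1.25Q → Q_m = 14.6829.
Price P_m = 161 − 4.5·14.6829 = 94.927; MC(Q_m) = 10.5 + 1.25·14.6829 = 28.8536.
Competitive Q* = 26.1739, so ΔQ = 11.491; wedge = 94.927 − 28.8536 = 66.0734.
The triangle = ½ × 11.491 × 66.0734 = 379.62.

379.62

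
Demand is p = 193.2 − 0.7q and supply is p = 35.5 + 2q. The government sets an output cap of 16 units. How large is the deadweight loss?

2427.82

Competitive equilibrium: 193.2 − 0.7q = 35.5 + 2q → q* = 58.4074, p* = 152.3148.
At q = 16: demand price = 193.2 − 0.7·16 = 182; supply price = 35.5 + 2·16 = 67.5.
Δq = 58.4074 − 16 = 42.4074; wedge = 182 − 67.5 = 114.5.
Deadweight loss = ½ × 42.4074 × 114.5 = 2427.82.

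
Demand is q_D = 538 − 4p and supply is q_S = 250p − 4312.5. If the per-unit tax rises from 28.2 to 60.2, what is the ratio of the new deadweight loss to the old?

4.557

In inverse form: demand p = 134.5 − 0.25q, supply p = 17.25 + 0.004q.
Competitive equilibrium: 134.5 − 0.25q = 17.25 + 0.004q → q* = 461.6142, p* = 19.0965.
For a per-unit tax t: Δq = t/0.254, so DWL = ½·t·(t/0.254) = t²/0.508.
At t = 28.2: DWL = 1565.433. At t = 60.2: DWL = 7133.937.
Ratio = (60.2/28.2)² = 4.557.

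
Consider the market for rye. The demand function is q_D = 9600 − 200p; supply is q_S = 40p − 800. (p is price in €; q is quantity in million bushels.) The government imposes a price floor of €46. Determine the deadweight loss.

€4266.67 million

In inverse form: demand p = 48 − 0.005q, supply p = 20 + 0.025q.
Competitive equilibrium: 48 − 0.005q = 20 + 0.025q → q* = 933.3333, p* = 43.3333.
At the floor p = 46, quantity demanded = (48 − 46)/0.005 = 400.
Sellers' marginal cost at q' = 400: 20 + 0.025·400 = 30.
Δq = 933.3333 − 400 = 533.3333; wedge = 46 − 30 = 16.
DWL = ½ × 533.3333 × 16 = €4266.67 million.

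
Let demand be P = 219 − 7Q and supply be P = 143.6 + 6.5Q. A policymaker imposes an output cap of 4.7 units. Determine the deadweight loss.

5.29

Competitive equilibrium: 219 − 7Q = 143.6 + 6.5Q → Q* = 5.5852, P* = 179.9037.
At Q = 4.7: demand price = 219 − 7·4.7 = 186.1; supply price = 143.6 + 6.5·4.7 = 174.15.
ΔQ = 5.5852 − 4.7 = 0.8852; wedge = 186.1 − 174.15 = 11.95.
Deadweight loss = ½ × 0.8852 × 11.95 = 5.29.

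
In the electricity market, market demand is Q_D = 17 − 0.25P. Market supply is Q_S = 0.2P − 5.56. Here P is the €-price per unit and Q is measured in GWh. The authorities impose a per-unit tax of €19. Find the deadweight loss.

€20.06

In inverse form: demand P = 68 − 4Q, supply P = 27.8 + 5Q.
Competitive equilibrium: 68 − 4Q = 27.8 + 5Q → Q* = 4.4667, P* = 50.1333.
With the tax, the buyer price exceeds the seller price by 19: (68 − 4Q) − (27.8 + 5Q) = 19 → Q' = 2.3556.
ΔQ = 4.4667 − 2.3556 = 2.1111; the wedge equals the tax, 19.
Welfare loss = ½ × 2.1111 × 19 = €20.06.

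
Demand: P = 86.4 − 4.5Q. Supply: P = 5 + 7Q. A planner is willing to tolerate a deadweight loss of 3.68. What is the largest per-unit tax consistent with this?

9.2

Competitive equilibrium: 86.4 − 4.5Q = 5 + 7Q → Q* = 7.0783, P* = 54.5478.
A tax t gives ΔQ = t/11.5 and wedge t, so DWL = t²/23.
t²/23 = 3.68 → t² = 84.64 → t = 9.2.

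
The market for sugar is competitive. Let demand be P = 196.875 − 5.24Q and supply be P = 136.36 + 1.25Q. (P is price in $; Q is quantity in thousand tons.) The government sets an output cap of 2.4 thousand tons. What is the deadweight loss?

$155.59 thousand

Competitive equilibrium: 196.875 − 5.24Q = 136.36 + 1.25Q → Q* = 9.3243, P* = 148.0154.
At Q = 2.4: demand price = 196.875 − 5.24·2.4 = 184.299; supply price = 136.36 + 1.25·2.4 = 139.36.
ΔQ = 9.3243 − 2.4 = 6.9243; wedge = 184.299 − 139.36 = 44.939.
Welfare loss = ½ × 6.9243 × 44.939 = $155.59 thousand.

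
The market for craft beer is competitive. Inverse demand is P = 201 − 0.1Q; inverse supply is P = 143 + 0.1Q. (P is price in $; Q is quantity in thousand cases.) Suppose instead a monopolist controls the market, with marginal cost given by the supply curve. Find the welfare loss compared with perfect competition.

$934.44 thousand

Competitive equilibrium: 201 − 0.1Q = 143 + 0.1Q → Q* = 290, P* = 172.
Marginal revenue: MR = 201 − 0.2Q. Set MR = MC: 201 − 0.2Q = 143 + 0.1Q → Q_m = 193.33333.
Price P_m = 201 − 0.1·193.33333 = 181.66667; MC(Q_m) = 143 + 0.1·193.33333 = 162.33333.
Competitive Q* = 290, so ΔQ = 96.66667; wedge = 181.66667 − 162.33333 = 19.33334.
DWL = ½ × 96.66667 × 19.33334 = $934.44 thousand.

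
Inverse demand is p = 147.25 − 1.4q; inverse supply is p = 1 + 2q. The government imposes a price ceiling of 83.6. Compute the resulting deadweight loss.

Competitive equilibrium: 147.25 − 1.4q = 1 + 2q → q* = 43.0147, p* = 87.0294.
At the ceiling p = 83.6, quantity supplied = (83.6 − 1)/2 = 41.3.
Willingness to pay at q' = 41.3: 147.25 − 1.4·41.3 = 89.43.
Δq = 43.0147 − 41.3 = 1.7147; wedge = 89.43 − 83.6 = 5.83.
The triangle = ½ × 1.7147 × 5.83 = 5.

5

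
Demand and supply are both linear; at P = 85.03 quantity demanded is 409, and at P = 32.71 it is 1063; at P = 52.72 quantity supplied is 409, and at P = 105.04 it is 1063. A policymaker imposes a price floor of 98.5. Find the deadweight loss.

Demand slope = (32.71 − 85.03)/(1063 − 409) = −0.08, so P = 117.75 − 0.08Q.
Supply slope = (105.04 − 52.72)/(1063 − 409) = 0.08, so P = 20 + 0.08Q.
Competitive equilibrium: 117.75 − 0.08Q = 20 + 0.08Q → Q* = 610.9375, P* = 68.875.
At the floor P = 98.5, quantity demanded = (117.75 − 98.5)/0.08 = 240.625.
Sellers' marginal cost at Q' = 240.625: 20 + 0.08·240.625 = 39.25.
ΔQ = 610.9375 − 240.625 = 370.3125; wedge = 98.5 − 39.25 = 59.25.
DWL = ½ × 370.3125 × 59.25 = 10970.51.

10970.51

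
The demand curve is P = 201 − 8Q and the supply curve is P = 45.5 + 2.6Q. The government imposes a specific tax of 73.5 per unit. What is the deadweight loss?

Competitive equilibrium: 201 − 8Q = 45.5 + 2.6Q → Q* = 14.6698, P* = 83.6415.
With the tax, the buyer price exceeds the seller price by 73.5: (201 − 8Q) − (45.5 + 2.6Q) = 73.5 → Q' = 7.7358.
ΔQ = 14.6698 − 7.7358 = 6.934; the wedge equals the tax, 73.5.
The triangle = ½ × 6.934 × 73.5 = 254.82.

254.82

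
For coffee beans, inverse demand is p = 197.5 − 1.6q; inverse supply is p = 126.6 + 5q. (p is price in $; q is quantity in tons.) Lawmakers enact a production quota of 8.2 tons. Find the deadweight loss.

$21.33

Competitive equilibrium: 197.5 − 1.6q = 126.6 + 5q → q* = 10.7424, p* = 180.3121.
At q = 8.2: demand price = 197.5 − 1.6·8.2 = 184.38; supply price = 126.6 + 5·8.2 = 167.6.
Δq = 10.7424 − 8.2 = 2.5424; wedge = 184.38 − 167.6 = 16.78.
Deadweight loss = ½ × 2.5424 × 16.78 = $21.33.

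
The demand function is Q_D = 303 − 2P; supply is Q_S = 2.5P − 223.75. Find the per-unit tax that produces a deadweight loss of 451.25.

28.5

In inverse form: demand P = 151.5 − 0.5Q, supply P = 89.5 + 0.4Q.
Competitive equilibrium: 151.5 − 0.5Q = 89.5 + 0.4Q → Q* = 68.8889, P* = 117.0556.
A tax t gives ΔQ = t/0.9 and wedge t, so DWL = t²/1.8.
t²/1.8 = 451.25 → t² = 812.25 → t = 28.5.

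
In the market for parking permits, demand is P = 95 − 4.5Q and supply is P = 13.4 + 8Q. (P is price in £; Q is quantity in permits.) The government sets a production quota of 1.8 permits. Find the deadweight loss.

Competitive equilibrium: 95 − 4.5Q = 13.4 + 8Q → Q* = 6.528, P* = 65.624.
At Q = 1.8: demand price = 95 − 4.5·1.8 = 86.9; supply price = 13.4 + 8·1.8 = 27.8.
ΔQ = 6.528 − 1.8 = 4.728; wedge = 86.9 − 27.8 = 59.1.
Deadweight loss = ½ × 4.728 × 59.1 = £139.71.

£139.71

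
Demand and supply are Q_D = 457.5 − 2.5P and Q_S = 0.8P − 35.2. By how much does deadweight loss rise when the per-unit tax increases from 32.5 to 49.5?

422.42

In inverse form: demand P = 183 − 0.4Q, supply P = 44 + 1.25Q.
Competitive equilibrium: 183 − 0.4Q = 44 + 1.25Q → Q* = 84.2424, P* = 149.303.
For a per-unit tax t: ΔQ = t/1.65, so DWL = ½·t·(t/1.65) = t²/3.3.
At t = 32.5: DWL = 320.076. At t = 49.5: DWL = 742.5.
Increase = 742.5 − 320.076 = 422.42.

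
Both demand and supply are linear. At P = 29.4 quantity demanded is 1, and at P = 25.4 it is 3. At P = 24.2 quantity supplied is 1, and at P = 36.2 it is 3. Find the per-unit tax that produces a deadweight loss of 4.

8

Demand slope = (25.4 − 29.4)/(3 − 1) = −2, so P = 31.4 − 2Q.
Supply slope = (36.2 − 24.2)/(3 − 1) = 6, so P = 18.2 + 6Q.
Competitive equilibrium: 31.4 − 2Q = 18.2 + 6Q → Q* = 1.65, P* = 28.1.
A tax t gives ΔQ = t/8 and wedge t, so DWL = t²/16.
t²/16 = 4 → t² = 64 → t = 8.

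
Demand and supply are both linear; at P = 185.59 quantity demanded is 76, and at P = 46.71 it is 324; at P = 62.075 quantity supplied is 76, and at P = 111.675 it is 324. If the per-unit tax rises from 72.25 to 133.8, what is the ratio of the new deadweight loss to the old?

3.430

Demand slope = (46.71 − 185.59)/(324 − 76) = −0.56, so P = 228.15 − 0.56Q.
Supply slope = (111.675 − 62.075)/(324 − 76) = 0.2, so P = 46.875 + 0.2Q.
Competitive equilibrium: 228.15 − 0.56Q = 46.875 + 0.2Q → Q* = 238.5197, P* = 94.5789.
For a per-unit tax t: ΔQ = t/0.76, so DWL = ½·t·(t/0.76) = t²/1.52.
At t = 72.25: DWL = 3434.252. At t = 133.8: DWL = 11777.921.
Ratio = (133.8/72.25)² = 3.430.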